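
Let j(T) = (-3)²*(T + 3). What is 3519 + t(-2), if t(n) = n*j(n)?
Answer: 3501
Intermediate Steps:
j(T) = 27 + 9*T (j(T) = 9*(3 + T) = 27 + 9*T)
t(n) = n*(27 + 9*n)
3519 + t(-2) = 3519 + 9*(-2)*(3 - 2) = 3519 + 9*(-2)*1 = 3519 - 18 = 3501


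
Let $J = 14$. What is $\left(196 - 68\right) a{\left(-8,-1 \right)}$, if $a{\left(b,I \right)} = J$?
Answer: $1792$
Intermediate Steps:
$a{\left(b,I \right)} = 14$
$\left(196 - 68\right) a{\left(-8,-1 \right)} = \left(196 - 68\right) 14 = 128 \cdot 14 = 1792$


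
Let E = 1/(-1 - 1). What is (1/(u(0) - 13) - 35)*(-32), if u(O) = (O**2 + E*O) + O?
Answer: 14592/13 ≈ 1122.5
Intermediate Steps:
E = -1/2 (E = 1/(-2) = -1/2 ≈ -0.50000)
u(O) = O**2 + O/2 (u(O) = (O**2 - O/2) + O = O**2 + O/2)
(1/(u(0) - 13) - 35)*(-32) = (1/(0*(1/2 + 0) - 13) - 35)*(-32) = (1/(0*(1/2) - 13) - 35)*(-32) = (1/(0 - 13) - 35)*(-32) = (1/(-13) - 35)*(-32) = (-1/13 - 35)*(-32) = -456/13*(-32) = 14592/13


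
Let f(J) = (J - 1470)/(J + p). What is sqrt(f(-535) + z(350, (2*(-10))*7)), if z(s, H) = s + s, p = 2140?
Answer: sqrt(71999979)/321 ≈ 26.434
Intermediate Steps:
f(J) = (-1470 + J)/(2140 + J) (f(J) = (J - 1470)/(J + 2140) = (-1470 + J)/(2140 + J))
z(s, H) = 2*s
sqrt(f(-535) + z(350, (2*(-10))*7)) = sqrt((-1470 - 535)/(2140 - 535) + 2*350) = sqrt(-2005/1605 + 700) = sqrt((1/1605)*(-2005) + 700) = sqrt(-401/321 + 700) = sqrt(224299/321) = sqrt(71999979)/321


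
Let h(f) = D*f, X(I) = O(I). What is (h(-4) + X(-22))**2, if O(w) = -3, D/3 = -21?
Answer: 62001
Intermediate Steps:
D = -63 (D = 3*(-21) = -63)
X(I) = -3
h(f) = -63*f
(h(-4) + X(-22))**2 = (-63*(-4) - 3)**2 = (252 - 3)**2 = 249**2 = 62001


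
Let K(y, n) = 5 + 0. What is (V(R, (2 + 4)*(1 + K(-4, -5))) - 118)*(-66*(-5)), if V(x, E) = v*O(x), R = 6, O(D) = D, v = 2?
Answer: -34980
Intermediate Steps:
K(y, n) = 5
V(x, E) = 2*x
(V(R, (2 + 4)*(1 + K(-4, -5))) - 118)*(-66*(-5)) = (2*6 - 118)*(-66*(-5)) = (12 - 118)*330 = -106*330 = -34980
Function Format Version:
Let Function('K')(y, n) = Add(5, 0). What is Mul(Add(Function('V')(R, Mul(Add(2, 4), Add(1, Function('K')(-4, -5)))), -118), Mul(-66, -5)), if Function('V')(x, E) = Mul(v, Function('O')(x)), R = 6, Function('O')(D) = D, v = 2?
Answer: -34980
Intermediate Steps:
Function('K')(y, n) = 5
Function('V')(x, E) = Mul(2, x)
Mul(Add(Function('V')(R, Mul(Add(2, 4), Add(1, Function('K')(-4, -5)))), -118), Mul(-66, -5)) = Mul(Add(Mul(2, 6), -118), Mul(-66, -5)) = Mul(Add(12, -118), 330) = Mul(-106, 330) = -34980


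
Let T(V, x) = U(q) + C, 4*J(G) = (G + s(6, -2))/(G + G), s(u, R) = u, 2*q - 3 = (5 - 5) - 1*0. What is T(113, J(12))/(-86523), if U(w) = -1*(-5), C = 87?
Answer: -92/86523 ≈ -0.0010633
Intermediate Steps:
q = 3/2 (q = 3/2 + ((5 - 5) - 1*0)/2 = 3/2 + (0 + 0)/2 = 3/2 + (½)*0 = 3/2 + 0 = 3/2 ≈ 1.5000)
U(w) = 5
J(G) = (6 + G)/(8*G) (J(G) = ((G + 6)/(G + G))/4 = ((6 + G)/((2*G)))/4 = ((6 + G)*(1/(2*G)))/4 = ((6 + G)/(2*G))/4 = (6 + G)/(8*G))
T(V, x) = 92 (T(V, x) = 5 + 87 = 92)
T(113, J(12))/(-86523) = 92/(-86523) = 92*(-1/86523) = -92/86523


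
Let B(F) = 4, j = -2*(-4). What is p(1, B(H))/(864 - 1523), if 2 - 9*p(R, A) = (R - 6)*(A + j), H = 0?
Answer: -62/5931 ≈ -0.010454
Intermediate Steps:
j = 8
p(R, A) = 2/9 - (-6 + R)*(8 + A)/9 (p(R, A) = 2/9 - (R - 6)*(A + 8)/9 = 2/9 - (-6 + R)*(8 + A)/9)
p(1, B(H))/(864 - 1523) = (50/9 - 8/9*1 + (2/3)*4 - 1/9*4*1)/(864 - 1523) = (50/9 - 8/9 + 8/3 - 4/9)/(-659) = -1/659*62/9 = -62/5931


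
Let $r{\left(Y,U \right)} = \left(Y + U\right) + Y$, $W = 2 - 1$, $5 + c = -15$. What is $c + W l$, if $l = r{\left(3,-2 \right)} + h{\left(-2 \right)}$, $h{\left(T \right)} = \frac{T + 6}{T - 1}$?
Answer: $- \frac{52}{3} \approx -17.333$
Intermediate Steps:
$c = -20$ ($c = -5 - 15 = -20$)
$W = 1$ ($W = 2 - 1 = 1$)
$h{\left(T \right)} = \frac{6 + T}{-1 + T}$
$r{\left(Y,U \right)} = U + 2 Y$ ($r{\left(Y,U \right)} = \left(U + Y\right) + Y = U + 2 Y$)
$l = \frac{8}{3}$ ($l = \left(-2 + 2 \cdot 3\right) + \frac{6 - 2}{-1 - 2} = \left(-2 + 6\right) + \frac{1}{-3} \cdot 4 = 4 - \frac{4}{3} = \frac{8}{3} \approx 2.6667$)
$c + W l = -20 + 1 \cdot \frac{8}{3} = -20 + \frac{8}{3} = - \frac{52}{3}$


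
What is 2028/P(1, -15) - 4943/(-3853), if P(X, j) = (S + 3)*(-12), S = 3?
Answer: -621499/23118 ≈ -26.884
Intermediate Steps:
P(X, j) = -72 (P(X, j) = (3 + 3)*(-12) = 6*(-12) = -72)
2028/P(1, -15) - 4943/(-3853) = 2028/(-72) - 4943/(-3853) = 2028*(-1/72) - 4943*(-1/3853) = -169/6 + 4943/3853 = -621499/23118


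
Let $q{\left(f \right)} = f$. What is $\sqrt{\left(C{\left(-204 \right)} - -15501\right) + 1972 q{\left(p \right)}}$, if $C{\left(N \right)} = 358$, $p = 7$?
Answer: $\sqrt{29663} \approx 172.23$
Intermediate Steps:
$\sqrt{\left(C{\left(-204 \right)} - -15501\right) + 1972 q{\left(p \right)}} = \sqrt{\left(358 - -15501\right) + 1972 \cdot 7} = \sqrt{\left(358 + 15501\right) + 13804} = \sqrt{15859 + 13804} = \sqrt{29663}$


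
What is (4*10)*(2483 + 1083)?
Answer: 142640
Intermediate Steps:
(4*10)*(2483 + 1083) = 40*3566 = 142640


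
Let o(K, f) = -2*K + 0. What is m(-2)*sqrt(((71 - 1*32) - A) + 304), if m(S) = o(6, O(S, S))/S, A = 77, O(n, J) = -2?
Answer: 6*sqrt(266) ≈ 97.857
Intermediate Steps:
o(K, f) = -2*K
m(S) = -12/S (m(S) = (-2*6)/S = -12/S)
m(-2)*sqrt(((71 - 1*32) - A) + 304) = (-12/(-2))*sqrt(((71 - 1*32) - 1*77) + 304) = (-12*(-1/2))*sqrt(((71 - 32) - 77) + 304) = 6*sqrt((39 - 77) + 304) = 6*sqrt(-38 + 304) = 6*sqrt(266)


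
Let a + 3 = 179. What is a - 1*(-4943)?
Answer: 5119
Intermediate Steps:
a = 176 (a = -3 + 179 = 176)
a - 1*(-4943) = 176 - 1*(-4943) = 176 + 4943 = 5119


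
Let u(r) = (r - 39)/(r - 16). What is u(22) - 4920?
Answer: -29537/6 ≈ -4922.8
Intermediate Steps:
u(r) = (-39 + r)/(-16 + r)
u(22) - 4920 = (-39 + 22)/(-16 + 22) - 4920 = -17/6 - 4920 = -29537/6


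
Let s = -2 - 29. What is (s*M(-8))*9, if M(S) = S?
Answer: 2232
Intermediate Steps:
s = -31
(s*M(-8))*9 = -31*(-8)*9 = 248*9 = 2232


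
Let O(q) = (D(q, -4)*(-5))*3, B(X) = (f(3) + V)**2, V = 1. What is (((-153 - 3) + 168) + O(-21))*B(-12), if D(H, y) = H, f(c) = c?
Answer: 5232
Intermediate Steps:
B(X) = 16 (B(X) = (3 + 1)**2 = 4**2 = 16)
O(q) = -15*q (O(q) = (q*(-5))*3 = -5*q*3 = -15*q)
(((-153 - 3) + 168) + O(-21))*B(-12) = (((-153 - 3) + 168) - 15*(-21))*16 = ((-156 + 168) + 315)*16 = (12 + 315)*16 = 327*16 = 5232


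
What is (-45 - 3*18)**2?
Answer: 9801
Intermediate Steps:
(-45 - 3*18)**2 = (-45 - 54)**2 = (-99)**2 = 9801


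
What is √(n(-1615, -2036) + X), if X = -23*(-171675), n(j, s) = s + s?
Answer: √3944453 ≈ 1986.1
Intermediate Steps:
n(j, s) = 2*s
X = 3948525
√(n(-1615, -2036) + X) = √(2*(-2036) + 3948525) = √(-4072 + 3948525) = √3944453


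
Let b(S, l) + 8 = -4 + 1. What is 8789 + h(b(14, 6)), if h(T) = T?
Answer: 8778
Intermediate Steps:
b(S, l) = -11 (b(S, l) = -8 + (-4 + 1) = -8 - 3 = -11)
8789 + h(b(14, 6)) = 8789 - 11 = 8778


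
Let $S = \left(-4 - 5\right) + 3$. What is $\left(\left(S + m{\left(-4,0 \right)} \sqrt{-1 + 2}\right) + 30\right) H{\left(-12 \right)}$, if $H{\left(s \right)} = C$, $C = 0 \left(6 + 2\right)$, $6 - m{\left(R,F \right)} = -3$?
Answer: $0$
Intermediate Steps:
$m{\left(R,F \right)} = 9$ ($m{\left(R,F \right)} = 6 - -3 = 6 + 3 = 9$)
$S = -6$ ($S = \left(-4 - 5\right) + 3 = -9 + 3 = -6$)
$C = 0$ ($C = 0 \cdot 8 = 0$)
$H{\left(s \right)} = 0$
$\left(\left(S + m{\left(-4,0 \right)} \sqrt{-1 + 2}\right) + 30\right) H{\left(-12 \right)} = \left(\left(-6 + 9 \sqrt{-1 + 2}\right) + 30\right) 0 = \left(\left(-6 + 9 \sqrt{1}\right) + 30\right) 0 = \left(\left(-6 + 9 \cdot 1\right) + 30\right) 0 = \left(\left(-6 + 9\right) + 30\right) 0 = \left(3 + 30\right) 0 = 33 \cdot 0 = 0$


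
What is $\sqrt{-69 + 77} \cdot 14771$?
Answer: $29542 \sqrt{2} \approx 41779.0$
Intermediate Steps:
$\sqrt{-69 + 77} \cdot 14771 = \sqrt{8} \cdot 14771 = 2 \sqrt{2} \cdot 14771 = 29542 \sqrt{2}$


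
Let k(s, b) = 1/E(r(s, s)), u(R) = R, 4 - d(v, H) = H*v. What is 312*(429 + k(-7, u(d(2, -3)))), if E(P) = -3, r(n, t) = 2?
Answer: 133744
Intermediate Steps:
d(v, H) = 4 - H*v
k(s, b) = -⅓ (k(s, b) = 1/(-3) = -⅓)
312*(429 + k(-7, u(d(2, -3)))) = 312*(429 - ⅓) = 312*(1286/3) = 133744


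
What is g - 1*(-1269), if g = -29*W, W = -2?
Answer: 1327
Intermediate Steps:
g = 58 (g = -29*(-2) = 58)
g - 1*(-1269) = 58 - 1*(-1269) = 58 + 1269 = 1327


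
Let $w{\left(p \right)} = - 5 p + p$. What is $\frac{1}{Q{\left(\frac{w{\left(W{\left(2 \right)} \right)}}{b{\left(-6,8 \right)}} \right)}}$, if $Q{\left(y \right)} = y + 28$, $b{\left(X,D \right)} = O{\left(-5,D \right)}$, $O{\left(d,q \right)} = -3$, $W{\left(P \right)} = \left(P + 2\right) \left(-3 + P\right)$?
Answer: $\frac{3}{68} \approx 0.044118$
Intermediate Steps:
$W{\left(P \right)} = \left(-3 + P\right) \left(2 + P\right)$ ($W{\left(P \right)} = \left(2 + P\right) \left(-3 + P\right) = \left(-3 + P\right) \left(2 + P\right)$)
$w{\left(p \right)} = - 4 p$
$b{\left(X,D \right)} = -3$
$Q{\left(y \right)} = 28 + y$
$\frac{1}{Q{\left(\frac{w{\left(W{\left(2 \right)} \right)}}{b{\left(-6,8 \right)}} \right)}} = \frac{1}{28 + \frac{\left(-4\right) \left(-6 + 2^{2} - 2\right)}{-3}} = \frac{1}{28 + - 4 \left(-6 + 4 - 2\right) \left(- \frac{1}{3}\right)} = \frac{1}{28 + \left(-4\right) \left(-4\right) \left(- \frac{1}{3}\right)} = \frac{1}{28 + 16 \left(- \frac{1}{3}\right)} = \frac{1}{28 - \frac{16}{3}} = \frac{1}{\frac{68}{3}} = \frac{3}{68}$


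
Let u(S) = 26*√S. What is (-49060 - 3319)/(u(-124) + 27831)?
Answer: -1457759949/774648385 + 2723708*I*√31/774648385 ≈ -1.8818 + 0.019577*I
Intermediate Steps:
(-49060 - 3319)/(u(-124) + 27831) = (-49060 - 3319)/(26*√(-124) + 27831) = -52379/(26*(2*I*√31) + 27831) = -52379/(52*I*√31 + 27831) = -52379/(27831 + 52*I*√31)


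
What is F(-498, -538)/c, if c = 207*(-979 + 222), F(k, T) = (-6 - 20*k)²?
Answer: -11009124/17411 ≈ -632.31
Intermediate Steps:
c = -156699 (c = 207*(-757) = -156699)
F(-498, -538)/c = (4*(3 + 10*(-498))²)/(-156699) = (4*(3 - 4980)²)*(-1/156699) = (4*(-4977)²)*(-1/156699) = (4*24770529)*(-1/156699) = 99082116*(-1/156699) = -11009124/17411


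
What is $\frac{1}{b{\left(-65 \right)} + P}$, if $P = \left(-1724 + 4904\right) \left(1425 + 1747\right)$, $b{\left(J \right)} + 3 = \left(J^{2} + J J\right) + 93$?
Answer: $\frac{1}{10095500} \approx 9.9054 \cdot 10^{-8}$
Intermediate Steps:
$b{\left(J \right)} = 90 + 2 J^{2}$ ($b{\left(J \right)} = -3 + \left(\left(J^{2} + J J\right) + 93\right) = -3 + \left(\left(J^{2} + J^{2}\right) + 93\right) = -3 + \left(2 J^{2} + 93\right) = -3 + \left(93 + 2 J^{2}\right) = 90 + 2 J^{2}$)
$P = 10086960$ ($P = 3180 \cdot 3172 = 10086960$)
$\frac{1}{b{\left(-65 \right)} + P} = \frac{1}{\left(90 + 2 \left(-65\right)^{2}\right) + 10086960} = \frac{1}{\left(90 + 2 \cdot 4225\right) + 10086960} = \frac{1}{\left(90 + 8450\right) + 10086960} = \frac{1}{8540 + 10086960} = \frac{1}{10095500}$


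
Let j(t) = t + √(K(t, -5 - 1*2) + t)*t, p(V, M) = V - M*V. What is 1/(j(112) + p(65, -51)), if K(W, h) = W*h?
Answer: 291/1718636 - 28*I*√42/1288977 ≈ 0.00016932 - 0.00014078*I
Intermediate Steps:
p(V, M) = V - M*V
j(t) = t + t*√6*√(-t) (j(t) = t + √(t*(-5 - 1*2) + t)*t = t + √(t*(-5 - 2) + t)*t = t + √(t*(-7) + t)*t = t + √(-7*t + t)*t = t + √(-6*t)*t = t + (√6*√(-t))*t = t + t*√6*√(-t))
1/(j(112) + p(65, -51)) = 1/(112*(1 + √6*√(-1*112)) + 65*(1 - 1*(-51))) = 1/(112*(1 + √6*√(-112)) + 65*(1 + 51)) = 1/(112*(1 + √6*(4*I*√7)) + 65*52) = 1/(112*(1 + 4*I*√42) + 3380) = 1/((112 + 448*I*√42) + 3380) = 1/(3492 + 448*I*√42)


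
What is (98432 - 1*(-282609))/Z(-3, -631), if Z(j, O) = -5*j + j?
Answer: 381041/12 ≈ 31753.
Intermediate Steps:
Z(j, O) = -4*j
(98432 - 1*(-282609))/Z(-3, -631) = (98432 - 1*(-282609))/((-4*(-3))) = (98432 + 282609)/12 = 381041*(1/12) = 381041/12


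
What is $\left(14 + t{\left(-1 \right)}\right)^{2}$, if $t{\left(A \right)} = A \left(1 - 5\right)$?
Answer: $324$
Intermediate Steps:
$t{\left(A \right)} = - 4 A$ ($t{\left(A \right)} = A \left(-4\right) = - 4 A$)
$\left(14 + t{\left(-1 \right)}\right)^{2} = \left(14 - -4\right)^{2} = \left(14 + 4\right)^{2} = 18^{2} = 324$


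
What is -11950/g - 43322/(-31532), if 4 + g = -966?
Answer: 20941487/1529302 ≈ 13.693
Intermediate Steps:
g = -970 (g = -4 - 966 = -970)
-11950/g - 43322/(-31532) = -11950/(-970) - 43322/(-31532) = -11950*(-1/970) - 43322*(-1/31532) = 1195/97 + 21661/15766 = 20941487/1529302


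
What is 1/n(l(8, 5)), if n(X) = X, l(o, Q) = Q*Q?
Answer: 1/25 ≈ 0.040000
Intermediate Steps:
l(o, Q) = Q**2
1/n(l(8, 5)) = 1/(5**2) = 1/25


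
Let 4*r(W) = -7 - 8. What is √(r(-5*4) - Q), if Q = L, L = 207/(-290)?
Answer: I*√255345/290 ≈ 1.7425*I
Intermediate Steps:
L = -207/290 (L = 207*(-1/290) = -207/290 ≈ -0.71379)
r(W) = -15/4 (r(W) = (-7 - 8)/4 = (¼)*(-15) = -15/4)
Q = -207/290 ≈ -0.71379
√(r(-5*4) - Q) = √(-15/4 - 1*(-207/290)) = √(-15/4 + 207/290) = √(-1761/580) = I*√255345/290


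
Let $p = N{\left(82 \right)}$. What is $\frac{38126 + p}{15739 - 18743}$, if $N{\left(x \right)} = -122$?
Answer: $- \frac{9501}{751} \approx -12.651$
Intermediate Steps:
$p = -122$
$\frac{38126 + p}{15739 - 18743} = \frac{38126 - 122}{15739 - 18743} = \frac{38004}{-3004} = 38004 \left(- \frac{1}{3004}\right) = - \frac{9501}{751}$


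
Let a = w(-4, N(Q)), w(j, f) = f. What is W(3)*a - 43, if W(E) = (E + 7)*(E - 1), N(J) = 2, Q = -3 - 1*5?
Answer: -3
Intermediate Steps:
Q = -8 (Q = -3 - 5 = -8)
W(E) = (-1 + E)*(7 + E) (W(E) = (7 + E)*(-1 + E) = (-1 + E)*(7 + E))
a = 2
W(3)*a - 43 = (-7 + 3² + 6*3)*2 - 43 = (-7 + 9 + 18)*2 - 43 = 20*2 - 43 = 40 - 43 = -3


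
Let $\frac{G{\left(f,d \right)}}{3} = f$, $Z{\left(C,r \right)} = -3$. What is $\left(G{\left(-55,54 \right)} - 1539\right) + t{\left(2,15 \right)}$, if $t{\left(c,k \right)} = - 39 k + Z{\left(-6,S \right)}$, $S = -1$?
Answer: $-2292$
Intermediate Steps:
$G{\left(f,d \right)} = 3 f$
$t{\left(c,k \right)} = -3 - 39 k$ ($t{\left(c,k \right)} = - 39 k - 3 = -3 - 39 k$)
$\left(G{\left(-55,54 \right)} - 1539\right) + t{\left(2,15 \right)} = \left(3 \left(-55\right) - 1539\right) - 588 = \left(-165 - 1539\right) - 588 = -1704 - 588 = -2292$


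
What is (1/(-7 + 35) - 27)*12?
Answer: -2265/7 ≈ -323.57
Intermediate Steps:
(1/(-7 + 35) - 27)*12 = (1/28 - 27)*12 = -755/28*12 = -2265/7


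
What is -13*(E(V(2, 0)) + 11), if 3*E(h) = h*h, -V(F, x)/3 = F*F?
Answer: -767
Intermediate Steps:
V(F, x) = -3*F**2 (V(F, x) = -3*F*F = -3*F**2)
E(h) = h**2/3 (E(h) = (h*h)/3 = h**2/3)
-13*(E(V(2, 0)) + 11) = -13*((-3*2**2)**2/3 + 11) = -13*((-3*4)**2/3 + 11) = -13*((1/3)*(-12)**2 + 11) = -13*((1/3)*144 + 11) = -13*(48 + 11) = -13*59 = -767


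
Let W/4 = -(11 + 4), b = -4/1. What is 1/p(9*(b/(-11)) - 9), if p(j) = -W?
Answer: 1/60 ≈ 0.016667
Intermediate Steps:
b = -4 (b = -4*1 = -4)
W = -60 (W = 4*(-(11 + 4)) = 4*(-1*15) = 4*(-15) = -60)
p(j) = 60 (p(j) = -1*(-60) = 60)
1/p(9*(b/(-11)) - 9) = 1/60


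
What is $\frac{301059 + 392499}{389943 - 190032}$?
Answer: $\frac{231186}{66637} \approx 3.4693$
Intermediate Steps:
$\frac{301059 + 392499}{389943 - 190032} = \frac{693558}{389943 - 190032} = \frac{693558}{199911} = 693558 \cdot \frac{1}{199911} = \frac{231186}{66637}$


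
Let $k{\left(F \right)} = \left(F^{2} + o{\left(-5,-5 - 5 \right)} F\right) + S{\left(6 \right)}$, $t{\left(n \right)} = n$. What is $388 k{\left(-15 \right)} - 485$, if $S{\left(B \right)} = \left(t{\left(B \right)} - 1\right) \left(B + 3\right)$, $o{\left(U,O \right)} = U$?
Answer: $133375$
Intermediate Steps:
$S{\left(B \right)} = \left(-1 + B\right) \left(3 + B\right)$ ($S{\left(B \right)} = \left(B - 1\right) \left(B + 3\right) = \left(-1 + B\right) \left(3 + B\right)$)
$k{\left(F \right)} = 45 + F^{2} - 5 F$ ($k{\left(F \right)} = \left(F^{2} - 5 F\right) + \left(-3 + 6^{2} + 2 \cdot 6\right) = \left(F^{2} - 5 F\right) + \left(-3 + 36 + 12\right) = \left(F^{2} - 5 F\right) + 45 = 45 + F^{2} - 5 F$)
$388 k{\left(-15 \right)} - 485 = 388 \left(45 + \left(-15\right)^{2} - -75\right) - 485 = 388 \left(45 + 225 + 75\right) - 485 = 388 \cdot 345 - 485 = 133860 - 485 = 133375$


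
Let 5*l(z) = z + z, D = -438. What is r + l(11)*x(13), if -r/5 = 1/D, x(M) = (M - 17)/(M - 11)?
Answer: -19247/2190 ≈ -8.7886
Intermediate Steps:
x(M) = (-17 + M)/(-11 + M)
l(z) = 2*z/5 (l(z) = (z + z)/5 = (2*z)/5 = 2*z/5)
r = 5/438 (r = -5/(-438) = -5*(-1/438) = 5/438 ≈ 0.011416)
r + l(11)*x(13) = 5/438 + ((⅖)*11)*((-17 + 13)/(-11 + 13)) = 5/438 + 22*(-4/2)/5 = 5/438 + 22*((½)*(-4))/5 = 5/438 + (22/5)*(-2) = 5/438 - 44/5 = -19247/2190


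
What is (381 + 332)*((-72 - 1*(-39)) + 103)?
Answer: 49910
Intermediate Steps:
(381 + 332)*((-72 - 1*(-39)) + 103) = 713*((-72 + 39) + 103) = 713*(-33 + 103) = 713*70 = 49910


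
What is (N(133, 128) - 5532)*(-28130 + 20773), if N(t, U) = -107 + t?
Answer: 40507642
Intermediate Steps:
(N(133, 128) - 5532)*(-28130 + 20773) = ((-107 + 133) - 5532)*(-28130 + 20773) = (26 - 5532)*(-7357) = -5506*(-7357) = 40507642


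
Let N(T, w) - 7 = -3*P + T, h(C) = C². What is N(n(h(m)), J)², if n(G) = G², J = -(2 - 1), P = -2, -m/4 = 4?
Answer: 4296671401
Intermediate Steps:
m = -16 (m = -4*4 = -16)
J = -1 (J = -1*1 = -1)
N(T, w) = 13 + T (N(T, w) = 7 + (-3*(-2) + T) = 7 + (6 + T) = 13 + T)
N(n(h(m)), J)² = (13 + ((-16)²)²)² = (13 + 256²)² = (13 + 65536)² = 65549² = 4296671401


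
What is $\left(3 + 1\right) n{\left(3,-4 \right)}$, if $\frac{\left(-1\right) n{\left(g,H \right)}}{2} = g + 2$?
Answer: $-40$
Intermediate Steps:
$n{\left(g,H \right)} = -4 - 2 g$ ($n{\left(g,H \right)} = - 2 \left(g + 2\right) = - 2 \left(2 + g\right) = -4 - 2 g$)
$\left(3 + 1\right) n{\left(3,-4 \right)} = \left(3 + 1\right) \left(-4 - 6\right) = 4 \left(-4 - 6\right) = 4 \left(-10\right) = -40$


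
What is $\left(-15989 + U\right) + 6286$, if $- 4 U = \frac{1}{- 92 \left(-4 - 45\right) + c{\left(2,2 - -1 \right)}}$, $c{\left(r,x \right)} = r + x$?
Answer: $- \frac{175158557}{18052} \approx -9703.0$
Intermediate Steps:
$U = - \frac{1}{18052}$ ($U = - \frac{1}{4 \left(- 92 \left(-4 - 45\right) + \left(2 + \left(2 - -1\right)\right)\right)} = - \frac{1}{4 \left(- 92 \left(-4 - 45\right) + \left(2 + \left(2 + 1\right)\right)\right)} = - \frac{1}{4 \left(\left(-92\right) \left(-49\right) + \left(2 + 3\right)\right)} = - \frac{1}{4 \left(4508 + 5\right)} = - \frac{1}{4 \cdot 4513} = \left(- \frac{1}{4}\right) \frac{1}{4513} = - \frac{1}{18052} \approx -5.5396 \cdot 10^{-5}$)
$\left(-15989 + U\right) + 6286 = \left(-15989 - \frac{1}{18052}\right) + 6286 = - \frac{288633429}{18052} + 6286 = - \frac{175158557}{18052}$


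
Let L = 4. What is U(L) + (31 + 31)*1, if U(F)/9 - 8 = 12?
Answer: 242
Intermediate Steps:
U(F) = 180 (U(F) = 72 + 9*12 = 72 + 108 = 180)
U(L) + (31 + 31)*1 = 180 + (31 + 31)*1 = 180 + 62*1 = 180 + 62 = 242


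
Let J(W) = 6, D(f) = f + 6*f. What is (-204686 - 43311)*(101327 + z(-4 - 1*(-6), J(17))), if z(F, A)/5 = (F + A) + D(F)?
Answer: -25156071689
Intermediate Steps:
D(f) = 7*f
z(F, A) = 5*A + 40*F (z(F, A) = 5*((F + A) + 7*F) = 5*((A + F) + 7*F) = 5*(A + 8*F) = 5*A + 40*F)
(-204686 - 43311)*(101327 + z(-4 - 1*(-6), J(17))) = (-204686 - 43311)*(101327 + (5*6 + 40*(-4 - 1*(-6)))) = -247997*(101327 + (30 + 40*(-4 + 6))) = -247997*(101327 + (30 + 40*2)) = -247997*(101327 + (30 + 80)) = -247997*(101327 + 110) = -247997*101437 = -25156071689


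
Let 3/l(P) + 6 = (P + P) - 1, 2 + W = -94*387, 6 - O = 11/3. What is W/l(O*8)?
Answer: -3310580/9 ≈ -3.6784e+5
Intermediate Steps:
O = 7/3 (O = 6 - 11/3 = 7/3 ≈ 2.3333)
W = -36380 (W = -2 - 94*387 = -2 - 36378 = -36380)
l(P) = 3/(-7 + 2*P) (l(P) = 3/(-6 + ((P + P) - 1)) = 3/(-6 + (2*P - 1)) = 3/(-6 + (-1 + 2*P)) = 3/(-7 + 2*P))
W/l(O*8) = -36380/(3/(-7 + 2*((7/3)*8))) = -36380/(3/(-7 + 2*(56/3))) = -36380/(3/(-7 + 112/3)) = -36380/(3/(91/3)) = -36380/(3*(3/91)) = -36380/9/91 = -36380*91/9 = -3310580/9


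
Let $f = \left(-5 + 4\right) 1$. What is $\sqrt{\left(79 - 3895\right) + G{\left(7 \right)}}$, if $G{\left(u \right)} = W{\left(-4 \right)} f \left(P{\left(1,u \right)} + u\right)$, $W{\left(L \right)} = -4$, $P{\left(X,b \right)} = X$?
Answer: $2 i \sqrt{946} \approx 61.514 i$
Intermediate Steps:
$f = -1$ ($f = \left(-1\right) 1 = -1$)
$G{\left(u \right)} = 4 + 4 u$ ($G{\left(u \right)} = - 4 \left(- (1 + u)\right) = - 4 \left(-1 - u\right) = 4 + 4 u$)
$\sqrt{\left(79 - 3895\right) + G{\left(7 \right)}} = \sqrt{\left(79 - 3895\right) + \left(4 + 4 \cdot 7\right)} = \sqrt{\left(79 - 3895\right) + \left(4 + 28\right)} = \sqrt{-3816 + 32} = \sqrt{-3784} = 2 i \sqrt{946}$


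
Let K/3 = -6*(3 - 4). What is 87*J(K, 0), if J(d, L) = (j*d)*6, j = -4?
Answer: -37584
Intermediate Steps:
K = 18 (K = 3*(-6*(3 - 4)) = 3*(-6*(-1)) = 3*(-3*(-2)) = 3*6 = 18)
J(d, L) = -24*d (J(d, L) = -4*d*6 = -24*d)
87*J(K, 0) = 87*(-24*18) = 87*(-432) = -37584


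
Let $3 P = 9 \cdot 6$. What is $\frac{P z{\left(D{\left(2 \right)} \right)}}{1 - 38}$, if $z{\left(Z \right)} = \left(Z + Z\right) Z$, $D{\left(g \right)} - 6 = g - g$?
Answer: $- \frac{1296}{37} \approx -35.027$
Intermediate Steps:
$D{\left(g \right)} = 6$ ($D{\left(g \right)} = 6 + \left(g - g\right) = 6 + 0 = 6$)
$z{\left(Z \right)} = 2 Z^{2}$ ($z{\left(Z \right)} = 2 Z Z = 2 Z^{2}$)
$P = 18$ ($P = \frac{9 \cdot 6}{3} = \frac{1}{3} \cdot 54 = 18$)
$\frac{P z{\left(D{\left(2 \right)} \right)}}{1 - 38} = \frac{18 \cdot 2 \cdot 6^{2}}{1 - 38} = \frac{18 \cdot 2 \cdot 36}{-37} = 18 \cdot 72 \left(- \frac{1}{37}\right) = 1296 \left(- \frac{1}{37}\right) = - \frac{1296}{37}$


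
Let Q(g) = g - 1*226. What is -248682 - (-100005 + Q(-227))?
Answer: -148224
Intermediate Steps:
Q(g) = -226 + g (Q(g) = g - 226 = -226 + g)
-248682 - (-100005 + Q(-227)) = -248682 - (-100005 + (-226 - 227)) = -248682 - (-100005 - 453) = -248682 - 1*(-100458) = -248682 + 100458 = -148224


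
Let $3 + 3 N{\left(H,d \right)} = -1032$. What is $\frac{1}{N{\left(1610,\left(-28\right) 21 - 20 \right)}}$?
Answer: $- \frac{1}{345} \approx -0.0028986$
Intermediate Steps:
$N{\left(H,d \right)} = -345$ ($N{\left(H,d \right)} = -1 + \frac{1}{3} \left(-1032\right) = -1 - 344 = -345$)
$\frac{1}{N{\left(1610,\left(-28\right) 21 - 20 \right)}} = \frac{1}{-345} = - \frac{1}{345}$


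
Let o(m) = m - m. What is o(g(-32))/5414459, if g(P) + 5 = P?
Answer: 0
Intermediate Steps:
g(P) = -5 + P
o(m) = 0
o(g(-32))/5414459 = 0/5414459 = 0*(1/5414459) = 0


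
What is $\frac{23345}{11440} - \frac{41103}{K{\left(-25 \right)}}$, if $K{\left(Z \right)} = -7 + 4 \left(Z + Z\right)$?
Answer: $\frac{10556683}{52624} \approx 200.61$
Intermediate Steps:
$K{\left(Z \right)} = -7 + 8 Z$ ($K{\left(Z \right)} = -7 + 4 \cdot 2 Z = -7 + 8 Z$)
$\frac{23345}{11440} - \frac{41103}{K{\left(-25 \right)}} = \frac{23345}{11440} - \frac{41103}{-7 + 8 \left(-25\right)} = 23345 \cdot \frac{1}{11440} - \frac{41103}{-7 - 200} = \frac{4669}{2288} - \frac{41103}{-207} = \frac{4669}{2288} - - \frac{4567}{23} = \frac{4669}{2288} + \frac{4567}{23} = \frac{10556683}{52624}$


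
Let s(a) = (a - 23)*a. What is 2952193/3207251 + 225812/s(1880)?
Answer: 2757703469173/2799256600290 ≈ 0.98516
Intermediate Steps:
s(a) = a*(-23 + a) (s(a) = (-23 + a)*a = a*(-23 + a))
2952193/3207251 + 225812/s(1880) = 2952193/3207251 + 225812/((1880*(-23 + 1880))) = 2952193*(1/3207251) + 225812/((1880*1857)) = 2952193/3207251 + 225812/3491160 = 2952193/3207251 + 225812*(1/3491160) = 2952193/3207251 + 56453/872790 = 2757703469173/2799256600290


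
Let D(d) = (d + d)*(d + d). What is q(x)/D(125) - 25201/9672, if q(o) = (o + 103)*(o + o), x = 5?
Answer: -78230837/30225000 ≈ -2.5883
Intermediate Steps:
D(d) = 4*d² (D(d) = (2*d)*(2*d) = 4*d²)
q(o) = 2*o*(103 + o) (q(o) = (103 + o)*(2*o) = 2*o*(103 + o))
q(x)/D(125) - 25201/9672 = (2*5*(103 + 5))/((4*125²)) - 25201/9672 = (2*5*108)/((4*15625)) - 25201*1/9672 = 1080/62500 - 25201/9672 = 1080*(1/62500) - 25201/9672 = 54/3125 - 25201/9672 = -78230837/30225000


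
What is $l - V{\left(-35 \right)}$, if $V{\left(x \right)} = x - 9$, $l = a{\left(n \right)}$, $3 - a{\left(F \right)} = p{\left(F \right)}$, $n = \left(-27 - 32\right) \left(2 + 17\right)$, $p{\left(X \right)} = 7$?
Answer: $40$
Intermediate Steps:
$n = -1121$ ($n = \left(-59\right) 19 = -1121$)
$a{\left(F \right)} = -4$ ($a{\left(F \right)} = 3 - 7 = -4$)
$l = -4$
$V{\left(x \right)} = -9 + x$
$l - V{\left(-35 \right)} = -4 - \left(-9 - 35\right) = -4 - -44 = -4 + 44 = 40$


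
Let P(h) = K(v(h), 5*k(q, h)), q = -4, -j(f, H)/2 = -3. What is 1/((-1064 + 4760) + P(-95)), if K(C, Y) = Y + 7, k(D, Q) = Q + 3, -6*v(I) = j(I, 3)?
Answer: 1/3243 ≈ 0.00030836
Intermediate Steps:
j(f, H) = 6 (j(f, H) = -2*(-3) = 6)
v(I) = -1 (v(I) = -⅙*6 = -1)
k(D, Q) = 3 + Q
K(C, Y) = 7 + Y
P(h) = 22 + 5*h (P(h) = 7 + 5*(3 + h) = 7 + (15 + 5*h) = 22 + 5*h)
1/((-1064 + 4760) + P(-95)) = 1/((-1064 + 4760) + (22 + 5*(-95))) = 1/(3696 + (22 - 475)) = 1/(3696 - 453) = 1/3243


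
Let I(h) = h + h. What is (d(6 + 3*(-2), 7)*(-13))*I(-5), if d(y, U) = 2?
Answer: 260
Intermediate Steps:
I(h) = 2*h
(d(6 + 3*(-2), 7)*(-13))*I(-5) = (2*(-13))*(2*(-5)) = -26*(-10) = 260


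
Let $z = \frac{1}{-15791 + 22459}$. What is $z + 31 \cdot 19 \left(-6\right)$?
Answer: $- \frac{23564711}{6668} \approx -3534.0$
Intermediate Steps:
$z = \frac{1}{6668} \approx 0.00014997$
$z + 31 \cdot 19 \left(-6\right) = \frac{1}{6668} + 31 \cdot 19 \left(-6\right) = \frac{1}{6668} + 589 \left(-6\right) = \frac{1}{6668} - 3534 = - \frac{23564711}{6668}$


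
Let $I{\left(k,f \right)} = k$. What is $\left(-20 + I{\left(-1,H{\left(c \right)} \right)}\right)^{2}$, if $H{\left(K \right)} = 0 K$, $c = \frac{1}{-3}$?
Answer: $441$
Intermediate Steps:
$c = - \frac{1}{3} \approx -0.33333$
$H{\left(K \right)} = 0$
$\left(-20 + I{\left(-1,H{\left(c \right)} \right)}\right)^{2} = \left(-20 - 1\right)^{2} = \left(-21\right)^{2} = 441$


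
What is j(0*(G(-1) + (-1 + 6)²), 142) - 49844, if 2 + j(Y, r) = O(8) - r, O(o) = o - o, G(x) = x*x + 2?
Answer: -49988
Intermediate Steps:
G(x) = 2 + x² (G(x) = x² + 2 = 2 + x²)
O(o) = 0
j(Y, r) = -2 - r (j(Y, r) = -2 + (0 - r) = -2 - r)
j(0*(G(-1) + (-1 + 6)²), 142) - 49844 = (-2 - 1*142) - 49844 = (-2 - 142) - 49844 = -144 - 49844 = -49988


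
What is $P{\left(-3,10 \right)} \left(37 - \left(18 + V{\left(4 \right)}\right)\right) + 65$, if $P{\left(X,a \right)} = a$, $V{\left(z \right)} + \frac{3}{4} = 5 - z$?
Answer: $\frac{505}{2} \approx 252.5$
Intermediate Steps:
$V{\left(z \right)} = \frac{17}{4} - z$ ($V{\left(z \right)} = - \frac{3}{4} - \left(-5 + z\right) = \frac{17}{4} - z$)
$P{\left(-3,10 \right)} \left(37 - \left(18 + V{\left(4 \right)}\right)\right) + 65 = 10 \left(37 - \left(\frac{89}{4} - 4\right)\right) + 65 = 10 \left(37 - \frac{73}{4}\right) + 65 = 10 \cdot \frac{75}{4} + 65 = \frac{375}{2} + 65 = \frac{505}{2}$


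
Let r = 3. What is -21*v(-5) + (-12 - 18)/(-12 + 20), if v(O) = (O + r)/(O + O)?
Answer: -159/20 ≈ -7.9500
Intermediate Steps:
v(O) = (3 + O)/(2*O) (v(O) = (O + 3)/(O + O) = (3 + O)/((2*O)) = (3 + O)*(1/(2*O)) = (3 + O)/(2*O))
-21*v(-5) + (-12 - 18)/(-12 + 20) = -21*(3 - 5)/(2*(-5)) + (-12 - 18)/(-12 + 20) = -21*(-1)*(-2)/(2*5) - 30/8 = -21*⅕ - 30*⅛ = -21/5 - 15/4 = -159/20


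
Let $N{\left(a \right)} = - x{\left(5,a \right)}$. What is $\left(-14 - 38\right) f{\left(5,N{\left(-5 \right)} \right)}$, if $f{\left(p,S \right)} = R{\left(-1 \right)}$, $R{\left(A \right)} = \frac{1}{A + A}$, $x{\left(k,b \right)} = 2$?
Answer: $26$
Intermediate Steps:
$N{\left(a \right)} = -2$ ($N{\left(a \right)} = \left(-1\right) 2 = -2$)
$R{\left(A \right)} = \frac{1}{2 A}$
$f{\left(p,S \right)} = - \frac{1}{2}$ ($f{\left(p,S \right)} = \frac{1}{2 \left(-1\right)} = \frac{1}{2} \left(-1\right) = - \frac{1}{2}$)
$\left(-14 - 38\right) f{\left(5,N{\left(-5 \right)} \right)} = \left(-14 - 38\right) \left(- \frac{1}{2}\right) = \left(-52\right) \left(- \frac{1}{2}\right) = 26$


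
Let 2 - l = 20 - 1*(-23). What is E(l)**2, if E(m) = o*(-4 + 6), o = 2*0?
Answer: 0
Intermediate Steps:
o = 0
l = -41 (l = 2 - (20 - 1*(-23)) = 2 - (20 + 23) = 2 - 1*43 = 2 - 43 = -41)
E(m) = 0 (E(m) = 0*(-4 + 6) = 0*2 = 0)
E(l)**2 = 0**2 = 0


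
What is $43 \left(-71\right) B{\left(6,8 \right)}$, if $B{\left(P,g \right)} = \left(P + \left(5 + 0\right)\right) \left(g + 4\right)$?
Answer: $-402996$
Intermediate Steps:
$B{\left(P,g \right)} = \left(4 + g\right) \left(5 + P\right)$ ($B{\left(P,g \right)} = \left(P + 5\right) \left(4 + g\right) = \left(5 + P\right) \left(4 + g\right) = \left(4 + g\right) \left(5 + P\right)$)
$43 \left(-71\right) B{\left(6,8 \right)} = 43 \left(-71\right) \left(20 + 4 \cdot 6 + 5 \cdot 8 + 6 \cdot 8\right) = - 3053 \left(20 + 24 + 40 + 48\right) = \left(-3053\right) 132 = -402996$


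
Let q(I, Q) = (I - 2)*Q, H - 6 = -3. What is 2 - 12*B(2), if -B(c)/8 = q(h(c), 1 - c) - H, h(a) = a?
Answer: -286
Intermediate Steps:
H = 3 (H = 6 - 3 = 3)
q(I, Q) = Q*(-2 + I) (q(I, Q) = (-2 + I)*Q = Q*(-2 + I))
B(c) = 24 - 8*(1 - c)*(-2 + c) (B(c) = -8*((1 - c)*(-2 + c) - 1*3) = -8*((1 - c)*(-2 + c) - 3) = -8*(-3 + (1 - c)*(-2 + c)) = 24 - 8*(1 - c)*(-2 + c))
2 - 12*B(2) = 2 - 12*(24 + 8*(-1 + 2)*(-2 + 2)) = 2 - 12*(24 + 8*1*0) = 2 - 12*(24 + 0) = 2 - 12*24 = 2 - 288 = -286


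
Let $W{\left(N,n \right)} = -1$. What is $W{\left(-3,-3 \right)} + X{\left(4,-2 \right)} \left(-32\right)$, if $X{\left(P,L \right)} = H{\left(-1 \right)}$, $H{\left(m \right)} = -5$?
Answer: $159$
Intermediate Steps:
$X{\left(P,L \right)} = -5$
$W{\left(-3,-3 \right)} + X{\left(4,-2 \right)} \left(-32\right) = -1 - -160 = -1 + 160 = 159$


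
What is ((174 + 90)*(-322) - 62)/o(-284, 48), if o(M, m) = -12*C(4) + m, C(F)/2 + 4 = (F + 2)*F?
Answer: 42535/216 ≈ 196.92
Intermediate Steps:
C(F) = -8 + 2*F*(2 + F) (C(F) = -8 + 2*((F + 2)*F) = -8 + 2*((2 + F)*F) = -8 + 2*(F*(2 + F)) = -8 + 2*F*(2 + F))
o(M, m) = -480 + m (o(M, m) = -12*(-8 + 2*4**2 + 4*4) + m = -12*(-8 + 2*16 + 16) + m = -12*(-8 + 32 + 16) + m = -12*40 + m = -480 + m)
((174 + 90)*(-322) - 62)/o(-284, 48) = ((174 + 90)*(-322) - 62)/(-480 + 48) = (264*(-322) - 62)/(-432) = (-85008 - 62)*(-1/432) = -85070*(-1/432) = 42535/216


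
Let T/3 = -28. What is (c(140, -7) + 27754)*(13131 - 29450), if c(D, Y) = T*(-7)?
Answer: -462513098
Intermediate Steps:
T = -84 (T = 3*(-28) = -84)
c(D, Y) = 588 (c(D, Y) = -84*(-7) = 588)
(c(140, -7) + 27754)*(13131 - 29450) = (588 + 27754)*(13131 - 29450) = 28342*(-16319) = -462513098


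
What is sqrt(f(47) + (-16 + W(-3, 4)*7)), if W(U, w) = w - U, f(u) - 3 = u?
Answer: sqrt(83) ≈ 9.1104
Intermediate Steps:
f(u) = 3 + u
sqrt(f(47) + (-16 + W(-3, 4)*7)) = sqrt((3 + 47) + (-16 + (4 - 1*(-3))*7)) = sqrt(50 + (-16 + (4 + 3)*7)) = sqrt(50 + (-16 + 7*7)) = sqrt(50 + (-16 + 49)) = sqrt(50 + 33) = sqrt(83)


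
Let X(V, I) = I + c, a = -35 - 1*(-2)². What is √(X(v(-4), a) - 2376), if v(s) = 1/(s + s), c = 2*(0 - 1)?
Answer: I*√2417 ≈ 49.163*I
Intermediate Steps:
c = -2 (c = 2*(-1) = -2)
v(s) = 1/(2*s)
a = -39 (a = -35 - 1*4 = -35 - 4 = -39)
X(V, I) = -2 + I (X(V, I) = I - 2 = -2 + I)
√(X(v(-4), a) - 2376) = √((-2 - 39) - 2376) = √(-41 - 2376) = √(-2417) = I*√2417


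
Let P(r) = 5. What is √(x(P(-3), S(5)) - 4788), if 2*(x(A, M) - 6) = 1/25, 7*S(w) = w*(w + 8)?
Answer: I*√478198/10 ≈ 69.152*I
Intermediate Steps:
S(w) = w*(8 + w)/7 (S(w) = (w*(w + 8))/7 = (w*(8 + w))/7 = w*(8 + w)/7)
x(A, M) = 301/50 (x(A, M) = 6 + (½)/25 = 6 + (½)*(1/25) = 6 + 1/50 = 301/50)
√(x(P(-3), S(5)) - 4788) = √(301/50 - 4788) = √(-239099/50) = I*√478198/10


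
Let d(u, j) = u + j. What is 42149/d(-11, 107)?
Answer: 42149/96 ≈ 439.05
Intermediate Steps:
d(u, j) = j + u
42149/d(-11, 107) = 42149/(107 - 11) = 42149/96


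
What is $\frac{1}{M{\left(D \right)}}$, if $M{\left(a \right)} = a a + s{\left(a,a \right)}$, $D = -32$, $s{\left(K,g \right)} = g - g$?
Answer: $\frac{1}{1024} \approx 0.00097656$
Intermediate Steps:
$s{\left(K,g \right)} = 0$
$M{\left(a \right)} = a^{2}$ ($M{\left(a \right)} = a a + 0 = a^{2} + 0 = a^{2}$)
$\frac{1}{M{\left(D \right)}} = \frac{1}{\left(-32\right)^{2}} = \frac{1}{1024}$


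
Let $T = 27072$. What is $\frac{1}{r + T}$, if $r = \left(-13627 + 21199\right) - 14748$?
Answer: $\frac{1}{19896} \approx 5.0261 \cdot 10^{-5}$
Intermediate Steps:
$r = -7176$ ($r = 7572 - 14748 = -7176$)
$\frac{1}{r + T} = \frac{1}{-7176 + 27072} = \frac{1}{19896}$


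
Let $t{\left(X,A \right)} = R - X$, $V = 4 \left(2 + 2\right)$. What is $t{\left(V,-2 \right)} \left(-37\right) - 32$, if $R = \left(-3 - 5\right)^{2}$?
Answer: $-1808$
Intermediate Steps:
$V = 16$ ($V = 4 \cdot 4 = 16$)
$R = 64$ ($R = \left(-3 - 5\right)^{2} = \left(-8\right)^{2} = 64$)
$t{\left(X,A \right)} = 64 - X$
$t{\left(V,-2 \right)} \left(-37\right) - 32 = \left(64 - 16\right) \left(-37\right) - 32 = 48 \left(-37\right) - 32 = -1776 - 32 = -1808$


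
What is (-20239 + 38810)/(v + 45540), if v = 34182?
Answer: 18571/79722 ≈ 0.23295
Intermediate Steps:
(-20239 + 38810)/(v + 45540) = (-20239 + 38810)/(34182 + 45540) = 18571/79722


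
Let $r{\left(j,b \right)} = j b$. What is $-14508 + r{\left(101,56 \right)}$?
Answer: $-8852$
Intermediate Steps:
$r{\left(j,b \right)} = b j$
$-14508 + r{\left(101,56 \right)} = -14508 + 56 \cdot 101 = -14508 + 5656 = -8852$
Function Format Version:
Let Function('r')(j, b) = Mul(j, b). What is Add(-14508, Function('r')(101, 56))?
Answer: -8852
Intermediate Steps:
Function('r')(j, b) = Mul(b, j)
Add(-14508, Function('r')(101, 56)) = Add(-14508, Mul(56, 101)) = Add(-14508, 5656) = -8852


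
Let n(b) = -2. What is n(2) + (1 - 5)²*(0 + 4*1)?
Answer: 62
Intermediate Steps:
n(2) + (1 - 5)²*(0 + 4*1) = -2 + (1 - 5)²*(0 + 4*1) = -2 + (-4)²*(0 + 4) = -2 + 16*4 = -2 + 64 = 62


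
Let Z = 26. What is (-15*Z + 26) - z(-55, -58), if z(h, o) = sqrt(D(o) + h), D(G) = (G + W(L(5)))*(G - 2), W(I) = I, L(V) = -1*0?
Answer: -364 - 5*sqrt(137) ≈ -422.52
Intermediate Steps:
L(V) = 0
D(G) = G*(-2 + G) (D(G) = (G + 0)*(G - 2) = G*(-2 + G))
z(h, o) = sqrt(h + o*(-2 + o)) (z(h, o) = sqrt(o*(-2 + o) + h) = sqrt(h + o*(-2 + o)))
(-15*Z + 26) - z(-55, -58) = (-15*26 + 26) - sqrt(-55 + (-58)**2 - 2*(-58)) = (-390 + 26) - sqrt(-55 + 3364 + 116) = -364 - sqrt(3425) = -364 - 5*sqrt(137)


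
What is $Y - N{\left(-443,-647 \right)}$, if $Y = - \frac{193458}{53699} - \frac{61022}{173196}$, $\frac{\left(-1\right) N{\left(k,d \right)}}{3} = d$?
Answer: $- \frac{9044480155955}{4650226002} \approx -1945.0$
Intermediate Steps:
$N{\left(k,d \right)} = - 3 d$
$Y = - \frac{18391486073}{4650226002}$ ($Y = \left(-193458\right) \frac{1}{53699} - \frac{30511}{86598} = - \frac{193458}{53699} - \frac{30511}{86598} = - \frac{18391486073}{4650226002} \approx -3.955$)
$Y - N{\left(-443,-647 \right)} = - \frac{18391486073}{4650226002} - \left(-3\right) \left(-647\right) = - \frac{18391486073}{4650226002} - 1941 = - \frac{9044480155955}{4650226002}$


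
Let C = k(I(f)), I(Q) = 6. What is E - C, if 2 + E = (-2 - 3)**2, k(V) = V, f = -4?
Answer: 17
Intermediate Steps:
C = 6
E = 23 (E = -2 + (-2 - 3)**2 = -2 + (-5)**2 = -2 + 25 = 23)
E - C = 23 - 1*6 = 23 - 6 = 17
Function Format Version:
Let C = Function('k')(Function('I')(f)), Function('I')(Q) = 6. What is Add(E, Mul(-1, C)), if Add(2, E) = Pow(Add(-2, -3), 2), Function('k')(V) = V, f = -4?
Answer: 17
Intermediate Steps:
C = 6
E = 23 (E = Add(-2, Pow(Add(-2, -3), 2)) = Add(-2, Pow(-5, 2)) = Add(-2, 25) = 23)
Add(E, Mul(-1, C)) = Add(23, Mul(-1, 6)) = Add(23, -6) = 17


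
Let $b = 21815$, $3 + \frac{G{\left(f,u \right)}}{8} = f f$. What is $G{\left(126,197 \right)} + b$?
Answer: $148799$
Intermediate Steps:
$G{\left(f,u \right)} = -24 + 8 f^{2}$ ($G{\left(f,u \right)} = -24 + 8 f f = -24 + 8 f^{2}$)
$G{\left(126,197 \right)} + b = \left(-24 + 8 \cdot 126^{2}\right) + 21815 = \left(-24 + 8 \cdot 15876\right) + 21815 = \left(-24 + 127008\right) + 21815 = 126984 + 21815 = 148799$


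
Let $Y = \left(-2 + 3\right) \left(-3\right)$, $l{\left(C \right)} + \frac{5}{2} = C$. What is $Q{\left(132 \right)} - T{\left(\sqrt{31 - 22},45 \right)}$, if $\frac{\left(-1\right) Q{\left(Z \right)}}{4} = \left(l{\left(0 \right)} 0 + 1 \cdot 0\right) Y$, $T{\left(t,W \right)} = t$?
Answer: $-3$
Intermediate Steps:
$l{\left(C \right)} = - \frac{5}{2} + C$
$Y = -3$ ($Y = 1 \left(-3\right) = -3$)
$Q{\left(Z \right)} = 0$ ($Q{\left(Z \right)} = - 4 \left(\left(- \frac{5}{2} + 0\right) 0 + 1 \cdot 0\right) \left(-3\right) = - 4 \left(\left(- \frac{5}{2}\right) 0 + 0\right) \left(-3\right) = - 4 \left(0 + 0\right) \left(-3\right) = - 4 \cdot 0 \left(-3\right) = \left(-4\right) 0 = 0$)
$Q{\left(132 \right)} - T{\left(\sqrt{31 - 22},45 \right)} = 0 - \sqrt{31 - 22} = 0 - \sqrt{9} = 0 - 3 = -3$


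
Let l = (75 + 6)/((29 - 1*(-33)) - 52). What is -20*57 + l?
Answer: -11319/10 ≈ -1131.9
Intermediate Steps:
l = 81/10 (l = 81/((29 + 33) - 52) = 81/(62 - 52) = 81/10 ≈ 8.1000)
-20*57 + l = -20*57 + 81/10 = -1140 + 81/10 = -11319/10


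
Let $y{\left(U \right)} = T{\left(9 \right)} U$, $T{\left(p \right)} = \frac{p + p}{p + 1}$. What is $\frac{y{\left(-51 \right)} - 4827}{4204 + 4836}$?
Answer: $- \frac{12297}{22600} \approx -0.54412$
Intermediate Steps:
$T{\left(p \right)} = \frac{2 p}{1 + p}$
$y{\left(U \right)} = \frac{9 U}{5}$ ($y{\left(U \right)} = 2 \cdot 9 \frac{1}{1 + 9} U = 2 \cdot 9 \cdot \frac{1}{10} U = \frac{9 U}{5}$)
$\frac{y{\left(-51 \right)} - 4827}{4204 + 4836} = \frac{\frac{9}{5} \left(-51\right) - 4827}{4204 + 4836} = \frac{- \frac{459}{5} - 4827}{9040} = \left(- \frac{24594}{5}\right) \frac{1}{9040} = - \frac{12297}{22600}$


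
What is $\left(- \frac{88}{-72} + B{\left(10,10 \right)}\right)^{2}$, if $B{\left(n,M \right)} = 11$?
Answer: $\frac{12100}{81} \approx 149.38$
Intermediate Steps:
$\left(- \frac{88}{-72} + B{\left(10,10 \right)}\right)^{2} = \left(- \frac{88}{-72} + 11\right)^{2} = \left(\left(-88\right) \left(- \frac{1}{72}\right) + 11\right)^{2} = \left(\frac{11}{9} + 11\right)^{2} = \left(\frac{110}{9}\right)^{2} = \frac{12100}{81}$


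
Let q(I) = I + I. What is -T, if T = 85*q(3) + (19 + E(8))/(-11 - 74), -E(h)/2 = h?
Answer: -43347/85 ≈ -509.96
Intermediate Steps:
q(I) = 2*I
E(h) = -2*h
T = 43347/85 (T = 85*(2*3) + (19 - 2*8)/(-11 - 74) = 85*6 + (19 - 16)/(-85) = 510 + 3*(-1/85) = 510 - 3/85 = 43347/85 ≈ 509.96)
-T = -1*43347/85 = -43347/85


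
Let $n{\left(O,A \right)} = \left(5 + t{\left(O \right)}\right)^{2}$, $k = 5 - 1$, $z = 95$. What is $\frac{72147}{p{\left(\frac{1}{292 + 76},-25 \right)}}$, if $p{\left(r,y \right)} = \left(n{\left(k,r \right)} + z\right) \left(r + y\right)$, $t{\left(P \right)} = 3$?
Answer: $- \frac{8850032}{487547} \approx -18.152$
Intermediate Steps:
$k = 4$
$n{\left(O,A \right)} = 64$ ($n{\left(O,A \right)} = \left(5 + 3\right)^{2} = 8^{2} = 64$)
$p{\left(r,y \right)} = 159 r + 159 y$ ($p{\left(r,y \right)} = \left(64 + 95\right) \left(r + y\right) = 159 \left(r + y\right) = 159 r + 159 y$)
$\frac{72147}{p{\left(\frac{1}{292 + 76},-25 \right)}} = \frac{72147}{\frac{159}{292 + 76} + 159 \left(-25\right)} = \frac{72147}{\frac{159}{368} - 3975} = \frac{72147}{- \frac{1462641}{368}} = 72147 \left(- \frac{368}{1462641}\right) = - \frac{8850032}{487547}$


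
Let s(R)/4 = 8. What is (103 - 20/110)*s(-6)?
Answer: 36192/11 ≈ 3290.2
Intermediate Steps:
s(R) = 32 (s(R) = 4*8 = 32)
(103 - 20/110)*s(-6) = (103 - 20/110)*32 = (103 - 20*1/110)*32 = (103 - 2/11)*32 = (1131/11)*32 = 36192/11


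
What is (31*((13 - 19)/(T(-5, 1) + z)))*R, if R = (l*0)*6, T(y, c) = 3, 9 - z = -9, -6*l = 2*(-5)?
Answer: 0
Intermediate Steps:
l = 5/3 (l = -(-5)/3 = -⅙*(-10) = 5/3 ≈ 1.6667)
z = 18 (z = 9 - 1*(-9) = 9 + 9 = 18)
R = 0 (R = ((5/3)*0)*6 = 0*6 = 0)
(31*((13 - 19)/(T(-5, 1) + z)))*R = (31*((13 - 19)/(3 + 18)))*0 = (31*(-6/21))*0 = (31*(-6*1/21))*0 = (31*(-2/7))*0 = -62/7*0 = 0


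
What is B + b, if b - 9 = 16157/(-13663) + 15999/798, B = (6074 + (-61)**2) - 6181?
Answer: 13235846051/3634358 ≈ 3641.9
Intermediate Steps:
B = 3614 (B = (6074 + 3721) - 6181 = 9795 - 6181 = 3614)
b = 101276239/3634358 (b = 9 + (16157/(-13663) + 15999/798) = 9 + (16157*(-1/13663) + 15999*(1/798)) = 9 + (-16157/13663 + 5333/266) = 9 + 68567017/3634358 = 101276239/3634358 ≈ 27.866)
B + b = 3614 + 101276239/3634358 = 13235846051/3634358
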